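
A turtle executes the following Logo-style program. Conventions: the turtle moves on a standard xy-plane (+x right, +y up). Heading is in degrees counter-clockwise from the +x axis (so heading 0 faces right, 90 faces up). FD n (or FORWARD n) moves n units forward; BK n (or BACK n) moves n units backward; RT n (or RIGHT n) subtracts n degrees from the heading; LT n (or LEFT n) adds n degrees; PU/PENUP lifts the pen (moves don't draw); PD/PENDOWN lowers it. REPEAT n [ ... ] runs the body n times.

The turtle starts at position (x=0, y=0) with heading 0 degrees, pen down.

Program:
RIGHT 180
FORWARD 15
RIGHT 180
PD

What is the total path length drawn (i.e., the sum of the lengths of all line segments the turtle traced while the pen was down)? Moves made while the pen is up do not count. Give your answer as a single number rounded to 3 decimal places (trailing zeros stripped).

Answer: 15

Derivation:
Executing turtle program step by step:
Start: pos=(0,0), heading=0, pen down
RT 180: heading 0 -> 180
FD 15: (0,0) -> (-15,0) [heading=180, draw]
RT 180: heading 180 -> 0
PD: pen down
Final: pos=(-15,0), heading=0, 1 segment(s) drawn

Segment lengths:
  seg 1: (0,0) -> (-15,0), length = 15
Total = 15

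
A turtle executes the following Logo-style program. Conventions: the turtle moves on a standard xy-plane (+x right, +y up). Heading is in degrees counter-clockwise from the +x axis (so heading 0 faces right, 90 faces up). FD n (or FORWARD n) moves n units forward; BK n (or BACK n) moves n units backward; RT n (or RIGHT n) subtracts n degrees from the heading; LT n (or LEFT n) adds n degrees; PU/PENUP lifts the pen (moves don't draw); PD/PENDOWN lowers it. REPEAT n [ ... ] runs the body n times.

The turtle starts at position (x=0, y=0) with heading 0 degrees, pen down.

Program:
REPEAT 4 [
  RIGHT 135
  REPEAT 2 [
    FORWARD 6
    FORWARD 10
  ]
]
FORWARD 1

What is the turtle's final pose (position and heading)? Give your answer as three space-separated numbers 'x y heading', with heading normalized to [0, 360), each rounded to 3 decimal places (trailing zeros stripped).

Executing turtle program step by step:
Start: pos=(0,0), heading=0, pen down
REPEAT 4 [
  -- iteration 1/4 --
  RT 135: heading 0 -> 225
  REPEAT 2 [
    -- iteration 1/2 --
    FD 6: (0,0) -> (-4.243,-4.243) [heading=225, draw]
    FD 10: (-4.243,-4.243) -> (-11.314,-11.314) [heading=225, draw]
    -- iteration 2/2 --
    FD 6: (-11.314,-11.314) -> (-15.556,-15.556) [heading=225, draw]
    FD 10: (-15.556,-15.556) -> (-22.627,-22.627) [heading=225, draw]
  ]
  -- iteration 2/4 --
  RT 135: heading 225 -> 90
  REPEAT 2 [
    -- iteration 1/2 --
    FD 6: (-22.627,-22.627) -> (-22.627,-16.627) [heading=90, draw]
    FD 10: (-22.627,-16.627) -> (-22.627,-6.627) [heading=90, draw]
    -- iteration 2/2 --
    FD 6: (-22.627,-6.627) -> (-22.627,-0.627) [heading=90, draw]
    FD 10: (-22.627,-0.627) -> (-22.627,9.373) [heading=90, draw]
  ]
  -- iteration 3/4 --
  RT 135: heading 90 -> 315
  REPEAT 2 [
    -- iteration 1/2 --
    FD 6: (-22.627,9.373) -> (-18.385,5.13) [heading=315, draw]
    FD 10: (-18.385,5.13) -> (-11.314,-1.941) [heading=315, draw]
    -- iteration 2/2 --
    FD 6: (-11.314,-1.941) -> (-7.071,-6.184) [heading=315, draw]
    FD 10: (-7.071,-6.184) -> (0,-13.255) [heading=315, draw]
  ]
  -- iteration 4/4 --
  RT 135: heading 315 -> 180
  REPEAT 2 [
    -- iteration 1/2 --
    FD 6: (0,-13.255) -> (-6,-13.255) [heading=180, draw]
    FD 10: (-6,-13.255) -> (-16,-13.255) [heading=180, draw]
    -- iteration 2/2 --
    FD 6: (-16,-13.255) -> (-22,-13.255) [heading=180, draw]
    FD 10: (-22,-13.255) -> (-32,-13.255) [heading=180, draw]
  ]
]
FD 1: (-32,-13.255) -> (-33,-13.255) [heading=180, draw]
Final: pos=(-33,-13.255), heading=180, 17 segment(s) drawn

Answer: -33 -13.255 180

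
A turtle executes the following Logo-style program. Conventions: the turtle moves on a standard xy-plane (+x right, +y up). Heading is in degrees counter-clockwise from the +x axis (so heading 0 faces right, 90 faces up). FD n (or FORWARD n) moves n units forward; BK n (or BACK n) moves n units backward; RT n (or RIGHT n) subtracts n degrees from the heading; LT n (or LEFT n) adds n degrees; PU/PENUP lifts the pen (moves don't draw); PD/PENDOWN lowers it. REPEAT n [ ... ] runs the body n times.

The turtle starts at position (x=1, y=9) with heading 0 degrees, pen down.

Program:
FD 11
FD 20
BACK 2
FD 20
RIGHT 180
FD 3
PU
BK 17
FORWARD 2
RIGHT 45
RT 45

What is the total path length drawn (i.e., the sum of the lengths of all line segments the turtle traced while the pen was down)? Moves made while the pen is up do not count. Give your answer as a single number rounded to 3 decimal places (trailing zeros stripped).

Executing turtle program step by step:
Start: pos=(1,9), heading=0, pen down
FD 11: (1,9) -> (12,9) [heading=0, draw]
FD 20: (12,9) -> (32,9) [heading=0, draw]
BK 2: (32,9) -> (30,9) [heading=0, draw]
FD 20: (30,9) -> (50,9) [heading=0, draw]
RT 180: heading 0 -> 180
FD 3: (50,9) -> (47,9) [heading=180, draw]
PU: pen up
BK 17: (47,9) -> (64,9) [heading=180, move]
FD 2: (64,9) -> (62,9) [heading=180, move]
RT 45: heading 180 -> 135
RT 45: heading 135 -> 90
Final: pos=(62,9), heading=90, 5 segment(s) drawn

Segment lengths:
  seg 1: (1,9) -> (12,9), length = 11
  seg 2: (12,9) -> (32,9), length = 20
  seg 3: (32,9) -> (30,9), length = 2
  seg 4: (30,9) -> (50,9), length = 20
  seg 5: (50,9) -> (47,9), length = 3
Total = 56

Answer: 56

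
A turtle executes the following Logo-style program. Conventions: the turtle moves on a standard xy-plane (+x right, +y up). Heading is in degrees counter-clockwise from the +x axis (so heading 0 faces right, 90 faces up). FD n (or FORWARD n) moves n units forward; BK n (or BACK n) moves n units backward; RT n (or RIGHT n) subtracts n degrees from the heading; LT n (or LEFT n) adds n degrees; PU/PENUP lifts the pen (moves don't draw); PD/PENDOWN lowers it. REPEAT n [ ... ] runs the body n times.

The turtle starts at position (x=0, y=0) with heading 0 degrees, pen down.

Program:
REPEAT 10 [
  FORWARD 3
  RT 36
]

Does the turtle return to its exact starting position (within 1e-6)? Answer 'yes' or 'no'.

Executing turtle program step by step:
Start: pos=(0,0), heading=0, pen down
REPEAT 10 [
  -- iteration 1/10 --
  FD 3: (0,0) -> (3,0) [heading=0, draw]
  RT 36: heading 0 -> 324
  -- iteration 2/10 --
  FD 3: (3,0) -> (5.427,-1.763) [heading=324, draw]
  RT 36: heading 324 -> 288
  -- iteration 3/10 --
  FD 3: (5.427,-1.763) -> (6.354,-4.617) [heading=288, draw]
  RT 36: heading 288 -> 252
  -- iteration 4/10 --
  FD 3: (6.354,-4.617) -> (5.427,-7.47) [heading=252, draw]
  RT 36: heading 252 -> 216
  -- iteration 5/10 --
  FD 3: (5.427,-7.47) -> (3,-9.233) [heading=216, draw]
  RT 36: heading 216 -> 180
  -- iteration 6/10 --
  FD 3: (3,-9.233) -> (0,-9.233) [heading=180, draw]
  RT 36: heading 180 -> 144
  -- iteration 7/10 --
  FD 3: (0,-9.233) -> (-2.427,-7.47) [heading=144, draw]
  RT 36: heading 144 -> 108
  -- iteration 8/10 --
  FD 3: (-2.427,-7.47) -> (-3.354,-4.617) [heading=108, draw]
  RT 36: heading 108 -> 72
  -- iteration 9/10 --
  FD 3: (-3.354,-4.617) -> (-2.427,-1.763) [heading=72, draw]
  RT 36: heading 72 -> 36
  -- iteration 10/10 --
  FD 3: (-2.427,-1.763) -> (0,0) [heading=36, draw]
  RT 36: heading 36 -> 0
]
Final: pos=(0,0), heading=0, 10 segment(s) drawn

Start position: (0, 0)
Final position: (0, 0)
Distance = 0; < 1e-6 -> CLOSED

Answer: yes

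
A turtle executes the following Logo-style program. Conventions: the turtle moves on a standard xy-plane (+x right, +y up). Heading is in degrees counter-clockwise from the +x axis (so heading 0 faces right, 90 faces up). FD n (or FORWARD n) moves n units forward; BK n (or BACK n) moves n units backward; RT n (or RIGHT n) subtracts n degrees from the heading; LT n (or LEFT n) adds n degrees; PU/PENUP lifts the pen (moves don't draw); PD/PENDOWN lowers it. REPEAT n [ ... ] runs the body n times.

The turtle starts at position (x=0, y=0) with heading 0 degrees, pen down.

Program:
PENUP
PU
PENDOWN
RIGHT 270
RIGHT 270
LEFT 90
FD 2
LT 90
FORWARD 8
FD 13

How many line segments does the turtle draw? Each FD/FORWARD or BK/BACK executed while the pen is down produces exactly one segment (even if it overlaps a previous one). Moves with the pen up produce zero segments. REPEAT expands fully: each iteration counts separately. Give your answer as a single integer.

Executing turtle program step by step:
Start: pos=(0,0), heading=0, pen down
PU: pen up
PU: pen up
PD: pen down
RT 270: heading 0 -> 90
RT 270: heading 90 -> 180
LT 90: heading 180 -> 270
FD 2: (0,0) -> (0,-2) [heading=270, draw]
LT 90: heading 270 -> 0
FD 8: (0,-2) -> (8,-2) [heading=0, draw]
FD 13: (8,-2) -> (21,-2) [heading=0, draw]
Final: pos=(21,-2), heading=0, 3 segment(s) drawn
Segments drawn: 3

Answer: 3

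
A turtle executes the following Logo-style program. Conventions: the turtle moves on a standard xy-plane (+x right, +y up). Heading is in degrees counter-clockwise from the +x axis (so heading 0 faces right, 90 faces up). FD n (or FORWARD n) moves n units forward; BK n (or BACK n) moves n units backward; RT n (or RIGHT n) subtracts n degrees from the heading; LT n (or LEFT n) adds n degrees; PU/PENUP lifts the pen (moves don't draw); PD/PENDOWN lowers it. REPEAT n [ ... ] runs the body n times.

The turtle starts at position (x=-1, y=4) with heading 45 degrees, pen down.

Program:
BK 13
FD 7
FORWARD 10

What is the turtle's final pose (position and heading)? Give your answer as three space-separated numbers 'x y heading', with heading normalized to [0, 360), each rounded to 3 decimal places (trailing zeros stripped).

Answer: 1.828 6.828 45

Derivation:
Executing turtle program step by step:
Start: pos=(-1,4), heading=45, pen down
BK 13: (-1,4) -> (-10.192,-5.192) [heading=45, draw]
FD 7: (-10.192,-5.192) -> (-5.243,-0.243) [heading=45, draw]
FD 10: (-5.243,-0.243) -> (1.828,6.828) [heading=45, draw]
Final: pos=(1.828,6.828), heading=45, 3 segment(s) drawn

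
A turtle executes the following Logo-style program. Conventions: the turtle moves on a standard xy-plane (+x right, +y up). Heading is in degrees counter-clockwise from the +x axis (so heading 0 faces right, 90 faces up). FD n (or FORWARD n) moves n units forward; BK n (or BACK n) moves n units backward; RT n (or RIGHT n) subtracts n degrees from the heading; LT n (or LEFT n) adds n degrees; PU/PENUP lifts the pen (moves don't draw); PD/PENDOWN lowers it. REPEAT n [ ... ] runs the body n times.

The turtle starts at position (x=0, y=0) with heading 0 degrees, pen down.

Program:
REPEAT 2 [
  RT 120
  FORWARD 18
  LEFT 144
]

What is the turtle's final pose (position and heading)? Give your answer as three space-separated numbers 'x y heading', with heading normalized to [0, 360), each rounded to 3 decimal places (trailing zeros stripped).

Answer: -10.882 -33.49 48

Derivation:
Executing turtle program step by step:
Start: pos=(0,0), heading=0, pen down
REPEAT 2 [
  -- iteration 1/2 --
  RT 120: heading 0 -> 240
  FD 18: (0,0) -> (-9,-15.588) [heading=240, draw]
  LT 144: heading 240 -> 24
  -- iteration 2/2 --
  RT 120: heading 24 -> 264
  FD 18: (-9,-15.588) -> (-10.882,-33.49) [heading=264, draw]
  LT 144: heading 264 -> 48
]
Final: pos=(-10.882,-33.49), heading=48, 2 segment(s) drawn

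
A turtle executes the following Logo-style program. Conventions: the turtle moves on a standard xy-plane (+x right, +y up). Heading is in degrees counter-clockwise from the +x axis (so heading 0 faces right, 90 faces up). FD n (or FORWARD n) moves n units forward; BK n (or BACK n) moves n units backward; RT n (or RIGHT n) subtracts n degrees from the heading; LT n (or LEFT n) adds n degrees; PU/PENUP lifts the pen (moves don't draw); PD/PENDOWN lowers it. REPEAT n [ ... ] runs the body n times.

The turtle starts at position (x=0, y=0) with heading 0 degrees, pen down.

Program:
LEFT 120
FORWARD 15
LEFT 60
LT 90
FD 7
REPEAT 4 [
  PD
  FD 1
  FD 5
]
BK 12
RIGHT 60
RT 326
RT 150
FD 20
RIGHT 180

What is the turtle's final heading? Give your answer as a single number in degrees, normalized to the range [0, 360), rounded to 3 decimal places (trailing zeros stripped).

Answer: 274

Derivation:
Executing turtle program step by step:
Start: pos=(0,0), heading=0, pen down
LT 120: heading 0 -> 120
FD 15: (0,0) -> (-7.5,12.99) [heading=120, draw]
LT 60: heading 120 -> 180
LT 90: heading 180 -> 270
FD 7: (-7.5,12.99) -> (-7.5,5.99) [heading=270, draw]
REPEAT 4 [
  -- iteration 1/4 --
  PD: pen down
  FD 1: (-7.5,5.99) -> (-7.5,4.99) [heading=270, draw]
  FD 5: (-7.5,4.99) -> (-7.5,-0.01) [heading=270, draw]
  -- iteration 2/4 --
  PD: pen down
  FD 1: (-7.5,-0.01) -> (-7.5,-1.01) [heading=270, draw]
  FD 5: (-7.5,-1.01) -> (-7.5,-6.01) [heading=270, draw]
  -- iteration 3/4 --
  PD: pen down
  FD 1: (-7.5,-6.01) -> (-7.5,-7.01) [heading=270, draw]
  FD 5: (-7.5,-7.01) -> (-7.5,-12.01) [heading=270, draw]
  -- iteration 4/4 --
  PD: pen down
  FD 1: (-7.5,-12.01) -> (-7.5,-13.01) [heading=270, draw]
  FD 5: (-7.5,-13.01) -> (-7.5,-18.01) [heading=270, draw]
]
BK 12: (-7.5,-18.01) -> (-7.5,-6.01) [heading=270, draw]
RT 60: heading 270 -> 210
RT 326: heading 210 -> 244
RT 150: heading 244 -> 94
FD 20: (-7.5,-6.01) -> (-8.895,13.942) [heading=94, draw]
RT 180: heading 94 -> 274
Final: pos=(-8.895,13.942), heading=274, 12 segment(s) drawn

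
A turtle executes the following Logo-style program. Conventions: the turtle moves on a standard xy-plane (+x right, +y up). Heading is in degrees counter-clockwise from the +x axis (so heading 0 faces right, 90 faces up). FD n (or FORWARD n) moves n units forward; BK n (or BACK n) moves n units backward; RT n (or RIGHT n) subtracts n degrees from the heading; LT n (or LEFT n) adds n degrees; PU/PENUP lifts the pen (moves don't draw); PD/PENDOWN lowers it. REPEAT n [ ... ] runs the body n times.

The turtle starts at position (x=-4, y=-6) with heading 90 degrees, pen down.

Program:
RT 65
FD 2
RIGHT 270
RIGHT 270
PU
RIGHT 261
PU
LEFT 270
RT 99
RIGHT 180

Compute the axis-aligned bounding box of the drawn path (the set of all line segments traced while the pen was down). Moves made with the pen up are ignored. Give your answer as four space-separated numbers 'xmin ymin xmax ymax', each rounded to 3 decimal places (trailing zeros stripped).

Executing turtle program step by step:
Start: pos=(-4,-6), heading=90, pen down
RT 65: heading 90 -> 25
FD 2: (-4,-6) -> (-2.187,-5.155) [heading=25, draw]
RT 270: heading 25 -> 115
RT 270: heading 115 -> 205
PU: pen up
RT 261: heading 205 -> 304
PU: pen up
LT 270: heading 304 -> 214
RT 99: heading 214 -> 115
RT 180: heading 115 -> 295
Final: pos=(-2.187,-5.155), heading=295, 1 segment(s) drawn

Segment endpoints: x in {-4, -2.187}, y in {-6, -5.155}
xmin=-4, ymin=-6, xmax=-2.187, ymax=-5.155

Answer: -4 -6 -2.187 -5.155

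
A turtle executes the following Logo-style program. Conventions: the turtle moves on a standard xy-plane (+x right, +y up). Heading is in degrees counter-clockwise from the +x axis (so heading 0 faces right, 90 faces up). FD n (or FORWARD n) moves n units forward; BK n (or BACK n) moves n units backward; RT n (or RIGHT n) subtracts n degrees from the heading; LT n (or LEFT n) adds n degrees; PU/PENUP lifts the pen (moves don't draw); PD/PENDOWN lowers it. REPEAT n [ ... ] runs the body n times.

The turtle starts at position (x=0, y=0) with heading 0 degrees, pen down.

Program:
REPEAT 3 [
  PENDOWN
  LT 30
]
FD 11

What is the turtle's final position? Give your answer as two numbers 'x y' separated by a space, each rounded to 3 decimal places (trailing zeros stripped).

Answer: 0 11

Derivation:
Executing turtle program step by step:
Start: pos=(0,0), heading=0, pen down
REPEAT 3 [
  -- iteration 1/3 --
  PD: pen down
  LT 30: heading 0 -> 30
  -- iteration 2/3 --
  PD: pen down
  LT 30: heading 30 -> 60
  -- iteration 3/3 --
  PD: pen down
  LT 30: heading 60 -> 90
]
FD 11: (0,0) -> (0,11) [heading=90, draw]
Final: pos=(0,11), heading=90, 1 segment(s) drawn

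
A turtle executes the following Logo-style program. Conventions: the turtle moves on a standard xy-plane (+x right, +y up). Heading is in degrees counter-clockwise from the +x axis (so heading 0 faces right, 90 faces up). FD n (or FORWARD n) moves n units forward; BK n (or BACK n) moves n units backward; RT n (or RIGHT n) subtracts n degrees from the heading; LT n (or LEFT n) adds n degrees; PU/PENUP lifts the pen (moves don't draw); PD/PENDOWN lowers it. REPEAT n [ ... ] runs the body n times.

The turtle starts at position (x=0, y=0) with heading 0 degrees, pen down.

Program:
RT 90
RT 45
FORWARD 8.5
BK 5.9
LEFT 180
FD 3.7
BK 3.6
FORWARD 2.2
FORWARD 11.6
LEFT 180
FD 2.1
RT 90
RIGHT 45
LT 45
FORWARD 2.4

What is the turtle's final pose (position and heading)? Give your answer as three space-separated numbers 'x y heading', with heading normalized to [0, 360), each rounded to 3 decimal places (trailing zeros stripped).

Answer: 4.808 8.202 135

Derivation:
Executing turtle program step by step:
Start: pos=(0,0), heading=0, pen down
RT 90: heading 0 -> 270
RT 45: heading 270 -> 225
FD 8.5: (0,0) -> (-6.01,-6.01) [heading=225, draw]
BK 5.9: (-6.01,-6.01) -> (-1.838,-1.838) [heading=225, draw]
LT 180: heading 225 -> 45
FD 3.7: (-1.838,-1.838) -> (0.778,0.778) [heading=45, draw]
BK 3.6: (0.778,0.778) -> (-1.768,-1.768) [heading=45, draw]
FD 2.2: (-1.768,-1.768) -> (-0.212,-0.212) [heading=45, draw]
FD 11.6: (-0.212,-0.212) -> (7.99,7.99) [heading=45, draw]
LT 180: heading 45 -> 225
FD 2.1: (7.99,7.99) -> (6.505,6.505) [heading=225, draw]
RT 90: heading 225 -> 135
RT 45: heading 135 -> 90
LT 45: heading 90 -> 135
FD 2.4: (6.505,6.505) -> (4.808,8.202) [heading=135, draw]
Final: pos=(4.808,8.202), heading=135, 8 segment(s) drawn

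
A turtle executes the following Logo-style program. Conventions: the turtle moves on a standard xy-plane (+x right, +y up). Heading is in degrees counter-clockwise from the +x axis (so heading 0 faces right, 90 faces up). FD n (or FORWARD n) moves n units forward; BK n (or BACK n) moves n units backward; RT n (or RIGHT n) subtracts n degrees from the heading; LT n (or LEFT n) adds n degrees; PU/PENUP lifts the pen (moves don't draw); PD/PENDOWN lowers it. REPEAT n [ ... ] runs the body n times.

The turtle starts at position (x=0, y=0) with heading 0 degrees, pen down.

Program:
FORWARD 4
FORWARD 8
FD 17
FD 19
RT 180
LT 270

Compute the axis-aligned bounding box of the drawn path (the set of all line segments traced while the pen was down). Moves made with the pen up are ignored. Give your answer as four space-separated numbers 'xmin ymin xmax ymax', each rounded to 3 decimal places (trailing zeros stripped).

Executing turtle program step by step:
Start: pos=(0,0), heading=0, pen down
FD 4: (0,0) -> (4,0) [heading=0, draw]
FD 8: (4,0) -> (12,0) [heading=0, draw]
FD 17: (12,0) -> (29,0) [heading=0, draw]
FD 19: (29,0) -> (48,0) [heading=0, draw]
RT 180: heading 0 -> 180
LT 270: heading 180 -> 90
Final: pos=(48,0), heading=90, 4 segment(s) drawn

Segment endpoints: x in {0, 4, 12, 29, 48}, y in {0}
xmin=0, ymin=0, xmax=48, ymax=0

Answer: 0 0 48 0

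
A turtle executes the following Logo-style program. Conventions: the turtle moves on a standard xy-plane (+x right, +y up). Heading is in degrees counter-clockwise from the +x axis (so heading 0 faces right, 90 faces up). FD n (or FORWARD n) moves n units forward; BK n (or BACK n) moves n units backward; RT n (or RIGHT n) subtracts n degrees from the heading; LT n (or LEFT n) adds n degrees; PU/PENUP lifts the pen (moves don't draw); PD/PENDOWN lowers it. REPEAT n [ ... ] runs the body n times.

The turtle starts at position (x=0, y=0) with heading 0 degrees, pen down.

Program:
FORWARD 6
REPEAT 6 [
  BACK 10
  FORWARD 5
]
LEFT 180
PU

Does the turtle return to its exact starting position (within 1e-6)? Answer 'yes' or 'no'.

Answer: no

Derivation:
Executing turtle program step by step:
Start: pos=(0,0), heading=0, pen down
FD 6: (0,0) -> (6,0) [heading=0, draw]
REPEAT 6 [
  -- iteration 1/6 --
  BK 10: (6,0) -> (-4,0) [heading=0, draw]
  FD 5: (-4,0) -> (1,0) [heading=0, draw]
  -- iteration 2/6 --
  BK 10: (1,0) -> (-9,0) [heading=0, draw]
  FD 5: (-9,0) -> (-4,0) [heading=0, draw]
  -- iteration 3/6 --
  BK 10: (-4,0) -> (-14,0) [heading=0, draw]
  FD 5: (-14,0) -> (-9,0) [heading=0, draw]
  -- iteration 4/6 --
  BK 10: (-9,0) -> (-19,0) [heading=0, draw]
  FD 5: (-19,0) -> (-14,0) [heading=0, draw]
  -- iteration 5/6 --
  BK 10: (-14,0) -> (-24,0) [heading=0, draw]
  FD 5: (-24,0) -> (-19,0) [heading=0, draw]
  -- iteration 6/6 --
  BK 10: (-19,0) -> (-29,0) [heading=0, draw]
  FD 5: (-29,0) -> (-24,0) [heading=0, draw]
]
LT 180: heading 0 -> 180
PU: pen up
Final: pos=(-24,0), heading=180, 13 segment(s) drawn

Start position: (0, 0)
Final position: (-24, 0)
Distance = 24; >= 1e-6 -> NOT closed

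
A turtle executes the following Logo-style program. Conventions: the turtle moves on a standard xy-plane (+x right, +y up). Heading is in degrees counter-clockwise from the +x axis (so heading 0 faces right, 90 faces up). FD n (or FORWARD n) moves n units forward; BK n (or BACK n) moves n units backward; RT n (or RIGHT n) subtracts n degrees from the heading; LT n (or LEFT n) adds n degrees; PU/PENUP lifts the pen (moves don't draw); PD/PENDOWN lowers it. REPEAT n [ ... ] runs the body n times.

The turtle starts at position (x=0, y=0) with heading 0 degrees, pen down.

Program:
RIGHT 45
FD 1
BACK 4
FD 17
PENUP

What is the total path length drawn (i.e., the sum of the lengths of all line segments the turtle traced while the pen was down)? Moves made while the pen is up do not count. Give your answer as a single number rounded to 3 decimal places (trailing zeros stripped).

Executing turtle program step by step:
Start: pos=(0,0), heading=0, pen down
RT 45: heading 0 -> 315
FD 1: (0,0) -> (0.707,-0.707) [heading=315, draw]
BK 4: (0.707,-0.707) -> (-2.121,2.121) [heading=315, draw]
FD 17: (-2.121,2.121) -> (9.899,-9.899) [heading=315, draw]
PU: pen up
Final: pos=(9.899,-9.899), heading=315, 3 segment(s) drawn

Segment lengths:
  seg 1: (0,0) -> (0.707,-0.707), length = 1
  seg 2: (0.707,-0.707) -> (-2.121,2.121), length = 4
  seg 3: (-2.121,2.121) -> (9.899,-9.899), length = 17
Total = 22

Answer: 22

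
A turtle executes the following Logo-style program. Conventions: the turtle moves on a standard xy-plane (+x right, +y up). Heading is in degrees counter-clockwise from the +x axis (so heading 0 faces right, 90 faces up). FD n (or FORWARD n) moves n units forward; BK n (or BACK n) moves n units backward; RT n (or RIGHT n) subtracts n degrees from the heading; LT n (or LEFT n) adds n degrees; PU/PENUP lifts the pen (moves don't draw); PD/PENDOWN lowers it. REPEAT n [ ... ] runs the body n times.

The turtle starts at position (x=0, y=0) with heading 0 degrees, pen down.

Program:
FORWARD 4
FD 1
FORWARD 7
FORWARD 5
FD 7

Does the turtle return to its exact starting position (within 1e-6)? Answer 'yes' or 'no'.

Answer: no

Derivation:
Executing turtle program step by step:
Start: pos=(0,0), heading=0, pen down
FD 4: (0,0) -> (4,0) [heading=0, draw]
FD 1: (4,0) -> (5,0) [heading=0, draw]
FD 7: (5,0) -> (12,0) [heading=0, draw]
FD 5: (12,0) -> (17,0) [heading=0, draw]
FD 7: (17,0) -> (24,0) [heading=0, draw]
Final: pos=(24,0), heading=0, 5 segment(s) drawn

Start position: (0, 0)
Final position: (24, 0)
Distance = 24; >= 1e-6 -> NOT closed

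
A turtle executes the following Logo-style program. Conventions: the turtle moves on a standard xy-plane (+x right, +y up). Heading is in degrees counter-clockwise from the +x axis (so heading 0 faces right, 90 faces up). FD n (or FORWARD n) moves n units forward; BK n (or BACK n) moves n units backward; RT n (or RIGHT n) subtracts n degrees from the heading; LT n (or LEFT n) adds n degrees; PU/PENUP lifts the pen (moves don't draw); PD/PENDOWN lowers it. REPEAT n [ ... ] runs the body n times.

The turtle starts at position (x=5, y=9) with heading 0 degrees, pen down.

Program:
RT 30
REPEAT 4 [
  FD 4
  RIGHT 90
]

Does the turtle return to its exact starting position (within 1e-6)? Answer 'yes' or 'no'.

Answer: yes

Derivation:
Executing turtle program step by step:
Start: pos=(5,9), heading=0, pen down
RT 30: heading 0 -> 330
REPEAT 4 [
  -- iteration 1/4 --
  FD 4: (5,9) -> (8.464,7) [heading=330, draw]
  RT 90: heading 330 -> 240
  -- iteration 2/4 --
  FD 4: (8.464,7) -> (6.464,3.536) [heading=240, draw]
  RT 90: heading 240 -> 150
  -- iteration 3/4 --
  FD 4: (6.464,3.536) -> (3,5.536) [heading=150, draw]
  RT 90: heading 150 -> 60
  -- iteration 4/4 --
  FD 4: (3,5.536) -> (5,9) [heading=60, draw]
  RT 90: heading 60 -> 330
]
Final: pos=(5,9), heading=330, 4 segment(s) drawn

Start position: (5, 9)
Final position: (5, 9)
Distance = 0; < 1e-6 -> CLOSED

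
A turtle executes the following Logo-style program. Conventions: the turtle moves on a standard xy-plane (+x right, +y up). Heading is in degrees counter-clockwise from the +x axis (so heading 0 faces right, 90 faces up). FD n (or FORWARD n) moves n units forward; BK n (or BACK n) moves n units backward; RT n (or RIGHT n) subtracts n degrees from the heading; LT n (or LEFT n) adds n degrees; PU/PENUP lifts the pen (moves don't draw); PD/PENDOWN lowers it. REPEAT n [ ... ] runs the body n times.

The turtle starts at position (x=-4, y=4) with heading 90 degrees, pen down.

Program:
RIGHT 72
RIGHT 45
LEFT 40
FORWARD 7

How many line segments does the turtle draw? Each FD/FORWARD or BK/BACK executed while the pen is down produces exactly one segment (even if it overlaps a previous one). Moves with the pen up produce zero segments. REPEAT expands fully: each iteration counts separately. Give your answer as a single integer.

Executing turtle program step by step:
Start: pos=(-4,4), heading=90, pen down
RT 72: heading 90 -> 18
RT 45: heading 18 -> 333
LT 40: heading 333 -> 13
FD 7: (-4,4) -> (2.821,5.575) [heading=13, draw]
Final: pos=(2.821,5.575), heading=13, 1 segment(s) drawn
Segments drawn: 1

Answer: 1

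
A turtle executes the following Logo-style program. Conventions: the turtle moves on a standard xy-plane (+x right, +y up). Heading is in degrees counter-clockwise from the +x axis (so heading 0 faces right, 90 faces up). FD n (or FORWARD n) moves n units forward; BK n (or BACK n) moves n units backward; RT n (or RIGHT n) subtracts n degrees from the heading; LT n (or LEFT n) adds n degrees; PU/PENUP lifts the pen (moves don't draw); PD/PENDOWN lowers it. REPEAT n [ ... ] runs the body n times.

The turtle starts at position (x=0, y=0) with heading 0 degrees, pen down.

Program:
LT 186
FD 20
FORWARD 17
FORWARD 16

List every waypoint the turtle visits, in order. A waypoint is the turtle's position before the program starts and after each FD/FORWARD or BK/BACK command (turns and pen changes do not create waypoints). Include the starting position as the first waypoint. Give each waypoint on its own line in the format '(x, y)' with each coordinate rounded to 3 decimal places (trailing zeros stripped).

Answer: (0, 0)
(-19.89, -2.091)
(-36.797, -3.868)
(-52.71, -5.54)

Derivation:
Executing turtle program step by step:
Start: pos=(0,0), heading=0, pen down
LT 186: heading 0 -> 186
FD 20: (0,0) -> (-19.89,-2.091) [heading=186, draw]
FD 17: (-19.89,-2.091) -> (-36.797,-3.868) [heading=186, draw]
FD 16: (-36.797,-3.868) -> (-52.71,-5.54) [heading=186, draw]
Final: pos=(-52.71,-5.54), heading=186, 3 segment(s) drawn
Waypoints (4 total):
(0, 0)
(-19.89, -2.091)
(-36.797, -3.868)
(-52.71, -5.54)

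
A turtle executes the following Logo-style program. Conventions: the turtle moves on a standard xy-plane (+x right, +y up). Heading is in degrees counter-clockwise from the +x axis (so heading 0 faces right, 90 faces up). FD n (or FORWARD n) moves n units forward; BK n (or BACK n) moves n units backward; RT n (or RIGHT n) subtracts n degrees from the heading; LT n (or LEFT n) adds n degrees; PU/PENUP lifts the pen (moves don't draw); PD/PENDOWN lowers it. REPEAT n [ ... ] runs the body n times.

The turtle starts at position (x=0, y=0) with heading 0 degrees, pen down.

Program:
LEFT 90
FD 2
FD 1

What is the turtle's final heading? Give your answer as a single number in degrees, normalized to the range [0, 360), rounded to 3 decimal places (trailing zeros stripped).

Answer: 90

Derivation:
Executing turtle program step by step:
Start: pos=(0,0), heading=0, pen down
LT 90: heading 0 -> 90
FD 2: (0,0) -> (0,2) [heading=90, draw]
FD 1: (0,2) -> (0,3) [heading=90, draw]
Final: pos=(0,3), heading=90, 2 segment(s) drawn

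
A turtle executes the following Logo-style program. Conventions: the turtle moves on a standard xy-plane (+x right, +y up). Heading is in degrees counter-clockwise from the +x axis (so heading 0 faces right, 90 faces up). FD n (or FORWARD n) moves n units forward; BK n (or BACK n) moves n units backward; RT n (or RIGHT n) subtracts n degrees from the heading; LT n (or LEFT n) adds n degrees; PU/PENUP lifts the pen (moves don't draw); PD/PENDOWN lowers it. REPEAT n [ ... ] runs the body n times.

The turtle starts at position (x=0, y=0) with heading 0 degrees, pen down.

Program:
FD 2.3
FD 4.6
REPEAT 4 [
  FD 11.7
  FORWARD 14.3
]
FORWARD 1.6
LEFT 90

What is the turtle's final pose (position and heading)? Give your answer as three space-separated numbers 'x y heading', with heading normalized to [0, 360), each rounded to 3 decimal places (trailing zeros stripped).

Answer: 112.5 0 90

Derivation:
Executing turtle program step by step:
Start: pos=(0,0), heading=0, pen down
FD 2.3: (0,0) -> (2.3,0) [heading=0, draw]
FD 4.6: (2.3,0) -> (6.9,0) [heading=0, draw]
REPEAT 4 [
  -- iteration 1/4 --
  FD 11.7: (6.9,0) -> (18.6,0) [heading=0, draw]
  FD 14.3: (18.6,0) -> (32.9,0) [heading=0, draw]
  -- iteration 2/4 --
  FD 11.7: (32.9,0) -> (44.6,0) [heading=0, draw]
  FD 14.3: (44.6,0) -> (58.9,0) [heading=0, draw]
  -- iteration 3/4 --
  FD 11.7: (58.9,0) -> (70.6,0) [heading=0, draw]
  FD 14.3: (70.6,0) -> (84.9,0) [heading=0, draw]
  -- iteration 4/4 --
  FD 11.7: (84.9,0) -> (96.6,0) [heading=0, draw]
  FD 14.3: (96.6,0) -> (110.9,0) [heading=0, draw]
]
FD 1.6: (110.9,0) -> (112.5,0) [heading=0, draw]
LT 90: heading 0 -> 90
Final: pos=(112.5,0), heading=90, 11 segment(s) drawn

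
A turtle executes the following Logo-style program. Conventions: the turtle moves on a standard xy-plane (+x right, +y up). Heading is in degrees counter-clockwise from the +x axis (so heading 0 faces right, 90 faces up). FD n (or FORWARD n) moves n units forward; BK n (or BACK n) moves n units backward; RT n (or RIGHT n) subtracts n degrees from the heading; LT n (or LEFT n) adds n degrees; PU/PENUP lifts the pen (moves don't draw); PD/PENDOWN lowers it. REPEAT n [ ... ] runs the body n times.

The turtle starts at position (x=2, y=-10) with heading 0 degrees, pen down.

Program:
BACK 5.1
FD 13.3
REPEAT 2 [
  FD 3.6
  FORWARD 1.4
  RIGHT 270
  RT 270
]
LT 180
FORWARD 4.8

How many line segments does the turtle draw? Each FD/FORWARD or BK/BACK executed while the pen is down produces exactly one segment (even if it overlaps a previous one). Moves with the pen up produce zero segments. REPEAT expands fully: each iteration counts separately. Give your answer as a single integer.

Answer: 7

Derivation:
Executing turtle program step by step:
Start: pos=(2,-10), heading=0, pen down
BK 5.1: (2,-10) -> (-3.1,-10) [heading=0, draw]
FD 13.3: (-3.1,-10) -> (10.2,-10) [heading=0, draw]
REPEAT 2 [
  -- iteration 1/2 --
  FD 3.6: (10.2,-10) -> (13.8,-10) [heading=0, draw]
  FD 1.4: (13.8,-10) -> (15.2,-10) [heading=0, draw]
  RT 270: heading 0 -> 90
  RT 270: heading 90 -> 180
  -- iteration 2/2 --
  FD 3.6: (15.2,-10) -> (11.6,-10) [heading=180, draw]
  FD 1.4: (11.6,-10) -> (10.2,-10) [heading=180, draw]
  RT 270: heading 180 -> 270
  RT 270: heading 270 -> 0
]
LT 180: heading 0 -> 180
FD 4.8: (10.2,-10) -> (5.4,-10) [heading=180, draw]
Final: pos=(5.4,-10), heading=180, 7 segment(s) drawn
Segments drawn: 7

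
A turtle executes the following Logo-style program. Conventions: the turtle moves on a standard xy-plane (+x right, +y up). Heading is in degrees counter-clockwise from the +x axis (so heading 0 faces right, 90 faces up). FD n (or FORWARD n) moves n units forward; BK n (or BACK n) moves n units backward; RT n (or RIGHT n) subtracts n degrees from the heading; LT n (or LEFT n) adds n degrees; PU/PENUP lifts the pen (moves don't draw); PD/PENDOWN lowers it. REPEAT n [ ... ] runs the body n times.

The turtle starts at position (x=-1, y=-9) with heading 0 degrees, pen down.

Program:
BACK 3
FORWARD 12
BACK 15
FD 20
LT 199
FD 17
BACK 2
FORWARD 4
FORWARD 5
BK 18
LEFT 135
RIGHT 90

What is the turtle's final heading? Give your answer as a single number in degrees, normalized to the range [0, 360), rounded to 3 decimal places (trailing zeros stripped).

Answer: 244

Derivation:
Executing turtle program step by step:
Start: pos=(-1,-9), heading=0, pen down
BK 3: (-1,-9) -> (-4,-9) [heading=0, draw]
FD 12: (-4,-9) -> (8,-9) [heading=0, draw]
BK 15: (8,-9) -> (-7,-9) [heading=0, draw]
FD 20: (-7,-9) -> (13,-9) [heading=0, draw]
LT 199: heading 0 -> 199
FD 17: (13,-9) -> (-3.074,-14.535) [heading=199, draw]
BK 2: (-3.074,-14.535) -> (-1.183,-13.884) [heading=199, draw]
FD 4: (-1.183,-13.884) -> (-4.965,-15.186) [heading=199, draw]
FD 5: (-4.965,-15.186) -> (-9.692,-16.814) [heading=199, draw]
BK 18: (-9.692,-16.814) -> (7.327,-10.953) [heading=199, draw]
LT 135: heading 199 -> 334
RT 90: heading 334 -> 244
Final: pos=(7.327,-10.953), heading=244, 9 segment(s) drawn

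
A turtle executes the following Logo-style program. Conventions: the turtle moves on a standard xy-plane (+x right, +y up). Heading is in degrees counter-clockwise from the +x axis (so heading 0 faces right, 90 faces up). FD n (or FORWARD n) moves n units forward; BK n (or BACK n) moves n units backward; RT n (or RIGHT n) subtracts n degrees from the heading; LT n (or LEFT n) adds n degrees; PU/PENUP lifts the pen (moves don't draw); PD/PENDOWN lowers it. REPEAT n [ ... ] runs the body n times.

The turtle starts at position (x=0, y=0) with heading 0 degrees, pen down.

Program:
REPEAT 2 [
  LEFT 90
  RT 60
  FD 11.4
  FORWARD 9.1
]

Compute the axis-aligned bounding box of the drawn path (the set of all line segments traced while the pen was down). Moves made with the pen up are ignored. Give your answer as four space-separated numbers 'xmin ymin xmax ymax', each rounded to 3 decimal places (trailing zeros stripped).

Executing turtle program step by step:
Start: pos=(0,0), heading=0, pen down
REPEAT 2 [
  -- iteration 1/2 --
  LT 90: heading 0 -> 90
  RT 60: heading 90 -> 30
  FD 11.4: (0,0) -> (9.873,5.7) [heading=30, draw]
  FD 9.1: (9.873,5.7) -> (17.754,10.25) [heading=30, draw]
  -- iteration 2/2 --
  LT 90: heading 30 -> 120
  RT 60: heading 120 -> 60
  FD 11.4: (17.754,10.25) -> (23.454,20.123) [heading=60, draw]
  FD 9.1: (23.454,20.123) -> (28.004,28.004) [heading=60, draw]
]
Final: pos=(28.004,28.004), heading=60, 4 segment(s) drawn

Segment endpoints: x in {0, 9.873, 17.754, 23.454, 28.004}, y in {0, 5.7, 10.25, 20.123, 28.004}
xmin=0, ymin=0, xmax=28.004, ymax=28.004

Answer: 0 0 28.004 28.004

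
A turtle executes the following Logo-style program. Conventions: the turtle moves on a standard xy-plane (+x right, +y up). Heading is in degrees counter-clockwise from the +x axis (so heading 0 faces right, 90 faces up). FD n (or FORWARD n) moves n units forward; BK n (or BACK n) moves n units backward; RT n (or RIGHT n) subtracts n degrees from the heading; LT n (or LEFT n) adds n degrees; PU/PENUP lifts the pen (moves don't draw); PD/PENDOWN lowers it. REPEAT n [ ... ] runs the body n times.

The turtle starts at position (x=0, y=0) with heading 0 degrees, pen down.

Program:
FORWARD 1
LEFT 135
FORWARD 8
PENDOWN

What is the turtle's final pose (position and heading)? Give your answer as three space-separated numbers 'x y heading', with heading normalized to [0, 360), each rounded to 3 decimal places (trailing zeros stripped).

Executing turtle program step by step:
Start: pos=(0,0), heading=0, pen down
FD 1: (0,0) -> (1,0) [heading=0, draw]
LT 135: heading 0 -> 135
FD 8: (1,0) -> (-4.657,5.657) [heading=135, draw]
PD: pen down
Final: pos=(-4.657,5.657), heading=135, 2 segment(s) drawn

Answer: -4.657 5.657 135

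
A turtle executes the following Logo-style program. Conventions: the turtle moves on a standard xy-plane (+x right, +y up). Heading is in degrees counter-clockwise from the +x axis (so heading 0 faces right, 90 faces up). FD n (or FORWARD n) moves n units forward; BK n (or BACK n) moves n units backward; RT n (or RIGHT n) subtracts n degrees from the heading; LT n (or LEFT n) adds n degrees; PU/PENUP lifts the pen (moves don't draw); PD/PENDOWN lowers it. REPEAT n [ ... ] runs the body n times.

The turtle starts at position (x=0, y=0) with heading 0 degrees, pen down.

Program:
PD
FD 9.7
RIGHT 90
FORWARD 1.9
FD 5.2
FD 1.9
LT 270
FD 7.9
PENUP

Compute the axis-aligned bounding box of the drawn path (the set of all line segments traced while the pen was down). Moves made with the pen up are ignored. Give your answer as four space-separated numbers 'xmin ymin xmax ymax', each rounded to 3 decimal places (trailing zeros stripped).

Answer: 0 -9 9.7 0

Derivation:
Executing turtle program step by step:
Start: pos=(0,0), heading=0, pen down
PD: pen down
FD 9.7: (0,0) -> (9.7,0) [heading=0, draw]
RT 90: heading 0 -> 270
FD 1.9: (9.7,0) -> (9.7,-1.9) [heading=270, draw]
FD 5.2: (9.7,-1.9) -> (9.7,-7.1) [heading=270, draw]
FD 1.9: (9.7,-7.1) -> (9.7,-9) [heading=270, draw]
LT 270: heading 270 -> 180
FD 7.9: (9.7,-9) -> (1.8,-9) [heading=180, draw]
PU: pen up
Final: pos=(1.8,-9), heading=180, 5 segment(s) drawn

Segment endpoints: x in {0, 1.8, 9.7}, y in {-9, -9, -7.1, -1.9, 0}
xmin=0, ymin=-9, xmax=9.7, ymax=0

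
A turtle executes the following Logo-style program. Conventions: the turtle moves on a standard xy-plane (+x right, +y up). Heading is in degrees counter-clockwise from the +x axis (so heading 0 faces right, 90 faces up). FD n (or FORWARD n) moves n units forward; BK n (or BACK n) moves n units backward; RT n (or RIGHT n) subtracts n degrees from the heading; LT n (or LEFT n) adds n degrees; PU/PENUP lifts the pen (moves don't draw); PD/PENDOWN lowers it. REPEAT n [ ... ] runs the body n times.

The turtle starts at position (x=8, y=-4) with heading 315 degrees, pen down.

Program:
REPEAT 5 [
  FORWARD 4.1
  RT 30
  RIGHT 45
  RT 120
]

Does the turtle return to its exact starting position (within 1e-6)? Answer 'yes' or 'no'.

Executing turtle program step by step:
Start: pos=(8,-4), heading=315, pen down
REPEAT 5 [
  -- iteration 1/5 --
  FD 4.1: (8,-4) -> (10.899,-6.899) [heading=315, draw]
  RT 30: heading 315 -> 285
  RT 45: heading 285 -> 240
  RT 120: heading 240 -> 120
  -- iteration 2/5 --
  FD 4.1: (10.899,-6.899) -> (8.849,-3.348) [heading=120, draw]
  RT 30: heading 120 -> 90
  RT 45: heading 90 -> 45
  RT 120: heading 45 -> 285
  -- iteration 3/5 --
  FD 4.1: (8.849,-3.348) -> (9.91,-7.309) [heading=285, draw]
  RT 30: heading 285 -> 255
  RT 45: heading 255 -> 210
  RT 120: heading 210 -> 90
  -- iteration 4/5 --
  FD 4.1: (9.91,-7.309) -> (9.91,-3.209) [heading=90, draw]
  RT 30: heading 90 -> 60
  RT 45: heading 60 -> 15
  RT 120: heading 15 -> 255
  -- iteration 5/5 --
  FD 4.1: (9.91,-3.209) -> (8.849,-7.169) [heading=255, draw]
  RT 30: heading 255 -> 225
  RT 45: heading 225 -> 180
  RT 120: heading 180 -> 60
]
Final: pos=(8.849,-7.169), heading=60, 5 segment(s) drawn

Start position: (8, -4)
Final position: (8.849, -7.169)
Distance = 3.281; >= 1e-6 -> NOT closed

Answer: no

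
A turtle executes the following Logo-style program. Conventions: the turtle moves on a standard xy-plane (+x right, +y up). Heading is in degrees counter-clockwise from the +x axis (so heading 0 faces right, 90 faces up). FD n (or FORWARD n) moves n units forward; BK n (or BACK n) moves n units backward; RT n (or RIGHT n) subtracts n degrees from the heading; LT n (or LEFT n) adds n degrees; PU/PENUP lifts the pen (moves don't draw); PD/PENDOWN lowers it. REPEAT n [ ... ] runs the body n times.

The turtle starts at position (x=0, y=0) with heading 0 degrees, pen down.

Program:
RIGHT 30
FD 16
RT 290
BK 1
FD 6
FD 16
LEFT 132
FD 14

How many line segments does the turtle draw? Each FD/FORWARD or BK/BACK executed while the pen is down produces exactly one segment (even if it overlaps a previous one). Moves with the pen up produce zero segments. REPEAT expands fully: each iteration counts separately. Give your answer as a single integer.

Answer: 5

Derivation:
Executing turtle program step by step:
Start: pos=(0,0), heading=0, pen down
RT 30: heading 0 -> 330
FD 16: (0,0) -> (13.856,-8) [heading=330, draw]
RT 290: heading 330 -> 40
BK 1: (13.856,-8) -> (13.09,-8.643) [heading=40, draw]
FD 6: (13.09,-8.643) -> (17.687,-4.786) [heading=40, draw]
FD 16: (17.687,-4.786) -> (29.943,5.499) [heading=40, draw]
LT 132: heading 40 -> 172
FD 14: (29.943,5.499) -> (16.08,7.447) [heading=172, draw]
Final: pos=(16.08,7.447), heading=172, 5 segment(s) drawn
Segments drawn: 5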